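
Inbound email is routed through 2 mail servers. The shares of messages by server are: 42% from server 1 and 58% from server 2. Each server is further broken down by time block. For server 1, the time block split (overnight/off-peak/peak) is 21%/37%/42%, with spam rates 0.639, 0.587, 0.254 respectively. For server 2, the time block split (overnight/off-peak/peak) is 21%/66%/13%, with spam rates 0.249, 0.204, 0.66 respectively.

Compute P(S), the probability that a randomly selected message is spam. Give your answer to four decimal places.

P(S|1) = 0.21·0.639 + 0.37·0.587 + 0.42·0.254 = 0.13419 + 0.21719 + 0.10668 = 0.45806
P(S|2) = 0.21·0.249 + 0.66·0.204 + 0.13·0.66 = 0.05229 + 0.13464 + 0.0858 = 0.27273
By total probability over the outer partition,
P(S) = 0.42·0.45806 + 0.58·0.27273
      = 0.1923852 + 0.1581834 = 0.3505686

P(S) ≈ 0.3506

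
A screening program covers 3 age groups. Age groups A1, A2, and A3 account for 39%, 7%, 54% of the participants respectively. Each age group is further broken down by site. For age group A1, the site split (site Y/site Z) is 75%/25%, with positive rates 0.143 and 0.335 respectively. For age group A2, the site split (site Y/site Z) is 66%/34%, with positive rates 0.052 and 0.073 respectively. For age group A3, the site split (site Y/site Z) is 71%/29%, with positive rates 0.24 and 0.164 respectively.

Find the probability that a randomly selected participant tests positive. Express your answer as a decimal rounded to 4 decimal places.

P(T|A1) = 0.75·0.143 + 0.25·0.335 = 0.10725 + 0.08375 = 0.191
P(T|A2) = 0.66·0.052 + 0.34·0.073 = 0.03432 + 0.02482 = 0.05914
P(T|A3) = 0.71·0.24 + 0.29·0.164 = 0.1704 + 0.04756 = 0.21796
Then overall,
P(T) = 0.39·0.191 + 0.07·0.05914 + 0.54·0.21796
      = 0.07449 + 0.0041398 + 0.1176984 = 0.1963282

0.1963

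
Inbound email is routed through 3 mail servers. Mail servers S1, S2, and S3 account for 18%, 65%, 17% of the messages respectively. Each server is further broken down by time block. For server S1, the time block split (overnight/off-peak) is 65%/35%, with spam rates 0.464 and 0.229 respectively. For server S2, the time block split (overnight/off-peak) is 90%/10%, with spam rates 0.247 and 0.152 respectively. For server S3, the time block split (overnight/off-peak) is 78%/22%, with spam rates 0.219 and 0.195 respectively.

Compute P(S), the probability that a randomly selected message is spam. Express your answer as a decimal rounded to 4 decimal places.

P(S|S1) = 0.65·0.464 + 0.35·0.229 = 0.3016 + 0.08015 = 0.38175
P(S|S2) = 0.9·0.247 + 0.1·0.152 = 0.2223 + 0.0152 = 0.2375
P(S|S3) = 0.78·0.219 + 0.22·0.195 = 0.17082 + 0.0429 = 0.21372
By total probability over the outer partition,
P(S) = 0.18·0.38175 + 0.65·0.2375 + 0.17·0.21372
      = 0.068715 + 0.154375 + 0.0363324 = 0.2594224

0.2594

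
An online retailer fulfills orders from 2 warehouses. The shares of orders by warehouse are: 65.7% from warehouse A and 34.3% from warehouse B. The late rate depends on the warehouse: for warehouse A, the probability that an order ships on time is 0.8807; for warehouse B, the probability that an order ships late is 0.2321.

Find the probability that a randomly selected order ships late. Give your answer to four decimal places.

P(L) ≈ 0.1580

P(L|A) = 1 − 0.8807 = 0.1193.
By the law of total probability,
P(L) = P(L|A)·P(A) + P(L|B)·P(B)
      = 0.1193·0.657 + 0.2321·0.343
      = 0.0783801 + 0.0796103 = 0.1579904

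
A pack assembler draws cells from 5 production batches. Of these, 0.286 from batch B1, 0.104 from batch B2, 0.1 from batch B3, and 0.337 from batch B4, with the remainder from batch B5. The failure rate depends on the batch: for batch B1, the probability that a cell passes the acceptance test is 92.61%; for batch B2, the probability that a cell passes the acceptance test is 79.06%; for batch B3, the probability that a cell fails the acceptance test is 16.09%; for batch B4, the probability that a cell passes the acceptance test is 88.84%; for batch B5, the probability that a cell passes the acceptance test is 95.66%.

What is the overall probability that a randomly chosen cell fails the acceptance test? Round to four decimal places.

P(F) ≈ 0.1041

P(B5) = 1 − (0.286 + 0.104 + 0.1 + 0.337) = 0.173.
P(F|B1) = 1 − 0.9261 = 0.0739.
P(F|B2) = 1 − 0.7906 = 0.2094.
P(F|B4) = 1 − 0.8884 = 0.1116.
P(F|B5) = 1 − 0.9566 = 0.0434.
Using total probability over the partition,
P(F) = P(F|B1)·P(B1) + P(F|B2)·P(B2) + P(F|B3)·P(B3) + P(F|B4)·P(B4) + P(F|B5)·P(B5)
      = 0.0739·0.286 + 0.2094·0.104 + 0.1609·0.1 + 0.1116·0.337 + 0.0434·0.173
      = 0.0211354 + 0.0217776 + 0.01609 + 0.0376092 + 0.0075082 = 0.1041204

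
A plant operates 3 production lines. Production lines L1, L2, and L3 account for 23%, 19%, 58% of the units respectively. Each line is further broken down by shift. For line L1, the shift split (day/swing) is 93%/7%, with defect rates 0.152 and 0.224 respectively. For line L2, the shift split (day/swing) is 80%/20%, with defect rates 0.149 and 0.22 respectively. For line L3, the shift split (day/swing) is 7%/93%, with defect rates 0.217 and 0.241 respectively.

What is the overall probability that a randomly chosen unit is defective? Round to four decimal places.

P(D) ≈ 0.2059

P(D|L1) = 0.93·0.152 + 0.07·0.224 = 0.14136 + 0.01568 = 0.15704
P(D|L2) = 0.8·0.149 + 0.2·0.22 = 0.1192 + 0.044 = 0.1632
P(D|L3) = 0.07·0.217 + 0.93·0.241 = 0.01519 + 0.22413 = 0.23932
Then overall,
P(D) = 0.23·0.15704 + 0.19·0.1632 + 0.58·0.23932
      = 0.0361192 + 0.031008 + 0.1388056 = 0.2059328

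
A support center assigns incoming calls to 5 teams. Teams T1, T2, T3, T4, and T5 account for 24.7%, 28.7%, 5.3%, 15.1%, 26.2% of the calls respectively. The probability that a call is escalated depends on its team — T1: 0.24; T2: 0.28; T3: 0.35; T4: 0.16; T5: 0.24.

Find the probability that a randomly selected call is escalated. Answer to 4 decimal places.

P(E) ≈ 0.2452

P(E) = P(E|T1)·P(T1) + P(E|T2)·P(T2) + P(E|T3)·P(T3) + P(E|T4)·P(T4) + P(E|T5)·P(T5)
      = 0.24·0.247 + 0.28·0.287 + 0.35·0.053 + 0.16·0.151 + 0.24·0.262
      = 0.05928 + 0.08036 + 0.01855 + 0.02416 + 0.06288 = 0.24523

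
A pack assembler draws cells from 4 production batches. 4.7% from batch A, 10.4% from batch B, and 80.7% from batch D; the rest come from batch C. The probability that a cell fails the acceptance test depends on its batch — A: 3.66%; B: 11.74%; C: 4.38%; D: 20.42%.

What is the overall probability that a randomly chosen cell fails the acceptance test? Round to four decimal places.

P(C) = 1 − (0.047 + 0.104 + 0.807) = 0.042.
P(F) = P(F|A)·P(A) + P(F|B)·P(B) + P(F|C)·P(C) + P(F|D)·P(D)
      = 0.0366·0.047 + 0.1174·0.104 + 0.0438·0.042 + 0.2042·0.807
      = 0.0017202 + 0.0122096 + 0.0018396 + 0.1647894 = 0.1805588

0.1806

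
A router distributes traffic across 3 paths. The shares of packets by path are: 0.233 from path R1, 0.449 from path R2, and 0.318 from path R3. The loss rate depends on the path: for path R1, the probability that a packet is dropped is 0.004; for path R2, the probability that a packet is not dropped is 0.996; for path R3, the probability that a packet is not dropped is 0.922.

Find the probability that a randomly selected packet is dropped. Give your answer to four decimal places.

P(L|R2) = 1 − 0.996 = 0.004.
P(L|R3) = 1 − 0.922 = 0.078.
Summing over the partition,
P(L) = P(L|R1)·P(R1) + P(L|R2)·P(R2) + P(L|R3)·P(R3)
      = 0.004·0.233 + 0.004·0.449 + 0.078·0.318
      = 0.000932 + 0.001796 + 0.024804 = 0.027532

0.0275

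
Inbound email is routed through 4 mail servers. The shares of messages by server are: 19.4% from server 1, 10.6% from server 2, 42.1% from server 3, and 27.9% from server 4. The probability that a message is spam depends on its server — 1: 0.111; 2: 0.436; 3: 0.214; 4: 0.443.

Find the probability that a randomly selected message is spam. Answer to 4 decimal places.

0.2814

Summing over the partition,
P(S) = P(S|1)·P(1) + P(S|2)·P(2) + P(S|3)·P(3) + P(S|4)·P(4)
      = 0.111·0.194 + 0.436·0.106 + 0.214·0.421 + 0.443·0.279
      = 0.021534 + 0.046216 + 0.090094 + 0.123597 = 0.281441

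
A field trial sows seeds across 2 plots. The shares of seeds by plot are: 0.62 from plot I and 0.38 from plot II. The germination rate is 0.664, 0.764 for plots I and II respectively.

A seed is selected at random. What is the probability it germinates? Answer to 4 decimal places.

By the law of total probability,
P(G) = P(G|I)·P(I) + P(G|II)·P(II)
      = 0.664·0.62 + 0.764·0.38
      = 0.41168 + 0.29032 = 0.702

P(G) ≈ 0.7020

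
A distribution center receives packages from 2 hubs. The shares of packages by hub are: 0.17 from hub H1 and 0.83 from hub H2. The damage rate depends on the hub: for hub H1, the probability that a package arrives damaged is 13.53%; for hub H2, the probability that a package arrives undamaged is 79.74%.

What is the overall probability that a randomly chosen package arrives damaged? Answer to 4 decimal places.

P(D|H2) = 1 − 0.7974 = 0.2026.
P(D) = P(D|H1)·P(H1) + P(D|H2)·P(H2)
      = 0.1353·0.17 + 0.2026·0.83
      = 0.023001 + 0.168158 = 0.191159

P(D) ≈ 0.1912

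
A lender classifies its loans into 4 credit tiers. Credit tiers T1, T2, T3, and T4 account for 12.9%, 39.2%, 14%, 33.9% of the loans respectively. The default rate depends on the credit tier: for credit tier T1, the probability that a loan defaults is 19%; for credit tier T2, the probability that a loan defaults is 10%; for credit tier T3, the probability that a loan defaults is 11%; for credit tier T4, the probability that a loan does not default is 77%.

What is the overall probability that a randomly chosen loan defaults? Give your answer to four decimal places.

0.1571

P(D|T4) = 1 − 0.77 = 0.23.
Summing over the partition,
P(D) = P(D|T1)·P(T1) + P(D|T2)·P(T2) + P(D|T3)·P(T3) + P(D|T4)·P(T4)
      = 0.19·0.129 + 0.1·0.392 + 0.11·0.14 + 0.23·0.339
      = 0.02451 + 0.0392 + 0.0154 + 0.07797 = 0.15708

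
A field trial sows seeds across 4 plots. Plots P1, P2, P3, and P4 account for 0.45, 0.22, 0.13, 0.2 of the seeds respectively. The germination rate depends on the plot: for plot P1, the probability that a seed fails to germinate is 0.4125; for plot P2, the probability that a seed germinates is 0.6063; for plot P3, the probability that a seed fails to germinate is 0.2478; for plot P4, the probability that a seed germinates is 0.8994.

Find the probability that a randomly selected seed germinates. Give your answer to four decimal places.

P(G) ≈ 0.6754

P(G|P1) = 1 − 0.4125 = 0.5875.
P(G|P3) = 1 − 0.2478 = 0.7522.
P(G) = P(G|P1)·P(P1) + P(G|P2)·P(P2) + P(G|P3)·P(P3) + P(G|P4)·P(P4)
      = 0.5875·0.45 + 0.6063·0.22 + 0.7522·0.13 + 0.8994·0.2
      = 0.264375 + 0.133386 + 0.097786 + 0.17988 = 0.675427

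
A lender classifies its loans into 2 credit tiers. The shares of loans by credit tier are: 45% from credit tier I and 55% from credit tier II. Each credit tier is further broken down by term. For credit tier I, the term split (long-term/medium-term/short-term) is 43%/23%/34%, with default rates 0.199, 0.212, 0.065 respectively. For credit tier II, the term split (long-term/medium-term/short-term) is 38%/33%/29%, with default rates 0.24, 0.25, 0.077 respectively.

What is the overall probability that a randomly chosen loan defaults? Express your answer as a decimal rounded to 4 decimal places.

0.1782

P(D|I) = 0.43·0.199 + 0.23·0.212 + 0.34·0.065 = 0.08557 + 0.04876 + 0.0221 = 0.15643
P(D|II) = 0.38·0.24 + 0.33·0.25 + 0.29·0.077 = 0.0912 + 0.0825 + 0.02233 = 0.19603
Then overall,
P(D) = 0.45·0.15643 + 0.55·0.19603
      = 0.0703935 + 0.1078165 = 0.17821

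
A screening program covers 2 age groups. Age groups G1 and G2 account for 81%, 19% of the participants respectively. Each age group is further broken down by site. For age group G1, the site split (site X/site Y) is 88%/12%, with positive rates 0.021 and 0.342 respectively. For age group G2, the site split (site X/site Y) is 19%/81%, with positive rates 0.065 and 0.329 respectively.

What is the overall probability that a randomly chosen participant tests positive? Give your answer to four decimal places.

P(T|G1) = 0.88·0.021 + 0.12·0.342 = 0.01848 + 0.04104 = 0.05952
P(T|G2) = 0.19·0.065 + 0.81·0.329 = 0.01235 + 0.26649 = 0.27884
By total probability over the outer partition,
P(T) = 0.81·0.05952 + 0.19·0.27884
      = 0.0482112 + 0.0529796 = 0.1011908

P(T) ≈ 0.1012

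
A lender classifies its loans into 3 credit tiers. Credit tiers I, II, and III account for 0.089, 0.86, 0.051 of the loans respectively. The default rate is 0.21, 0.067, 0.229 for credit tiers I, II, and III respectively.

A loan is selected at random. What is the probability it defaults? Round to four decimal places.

P(D) ≈ 0.0880

P(D) = P(D|I)·P(I) + P(D|II)·P(II) + P(D|III)·P(III)
      = 0.21·0.089 + 0.067·0.86 + 0.229·0.051
      = 0.01869 + 0.05762 + 0.011679 = 0.087989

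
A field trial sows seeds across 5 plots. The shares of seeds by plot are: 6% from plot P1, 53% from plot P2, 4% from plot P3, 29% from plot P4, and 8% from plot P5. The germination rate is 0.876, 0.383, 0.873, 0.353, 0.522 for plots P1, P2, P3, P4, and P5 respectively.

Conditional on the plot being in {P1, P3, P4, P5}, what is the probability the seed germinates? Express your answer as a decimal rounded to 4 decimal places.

Let S = {P1, P3, P4, P5}.
P(S) = 0.06 + 0.04 + 0.29 + 0.08 = 0.47.
P(G ∩ S) = 0.876·0.06 + 0.873·0.04 + 0.353·0.29 + 0.522·0.08 = 0.05256 + 0.03492 + 0.10237 + 0.04176 = 0.23161.
P(G | S) = 0.23161 / 0.47 = 0.492787…

P(G|S) ≈ 0.4928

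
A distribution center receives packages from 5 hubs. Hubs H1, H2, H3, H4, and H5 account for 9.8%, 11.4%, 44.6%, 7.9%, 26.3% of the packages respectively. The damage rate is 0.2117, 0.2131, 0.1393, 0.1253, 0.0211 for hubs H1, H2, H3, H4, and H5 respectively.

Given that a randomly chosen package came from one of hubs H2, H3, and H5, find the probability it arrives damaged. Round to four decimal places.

Let S = {H2, H3, H5}.
P(S) = 0.114 + 0.446 + 0.263 = 0.823.
P(D ∩ S) = 0.2131·0.114 + 0.1393·0.446 + 0.0211·0.263 = 0.0242934 + 0.0621278 + 0.0055493 = 0.0919705.
P(D | S) = 0.0919705 / 0.823 = 0.111750…

0.1118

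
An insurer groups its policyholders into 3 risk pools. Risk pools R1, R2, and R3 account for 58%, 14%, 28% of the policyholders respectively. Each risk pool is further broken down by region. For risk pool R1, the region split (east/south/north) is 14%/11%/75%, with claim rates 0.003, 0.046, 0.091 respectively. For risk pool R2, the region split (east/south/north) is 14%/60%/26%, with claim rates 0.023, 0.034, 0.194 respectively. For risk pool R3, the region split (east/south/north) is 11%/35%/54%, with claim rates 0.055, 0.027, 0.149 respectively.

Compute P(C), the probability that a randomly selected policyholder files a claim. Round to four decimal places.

P(C|R1) = 0.14·0.003 + 0.11·0.046 + 0.75·0.091 = 0.00042 + 0.00506 + 0.06825 = 0.07373
P(C|R2) = 0.14·0.023 + 0.6·0.034 + 0.26·0.194 = 0.00322 + 0.0204 + 0.05044 = 0.07406
P(C|R3) = 0.11·0.055 + 0.35·0.027 + 0.54·0.149 = 0.00605 + 0.00945 + 0.08046 = 0.09596
Then overall,
P(C) = 0.58·0.07373 + 0.14·0.07406 + 0.28·0.09596
      = 0.0427634 + 0.0103684 + 0.0268688 = 0.0800006

0.0800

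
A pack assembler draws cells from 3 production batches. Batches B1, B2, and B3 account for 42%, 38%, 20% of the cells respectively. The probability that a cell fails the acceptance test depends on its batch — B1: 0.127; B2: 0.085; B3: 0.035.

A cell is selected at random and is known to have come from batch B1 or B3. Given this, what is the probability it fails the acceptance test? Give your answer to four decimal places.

P(F|S) ≈ 0.0973

Let S = {B1, B3}.
P(S) = 0.42 + 0.2 = 0.62.
P(F ∩ S) = 0.127·0.42 + 0.035·0.2 = 0.05334 + 0.007 = 0.06034.
P(F | S) = 0.06034 / 0.62 = 0.097323…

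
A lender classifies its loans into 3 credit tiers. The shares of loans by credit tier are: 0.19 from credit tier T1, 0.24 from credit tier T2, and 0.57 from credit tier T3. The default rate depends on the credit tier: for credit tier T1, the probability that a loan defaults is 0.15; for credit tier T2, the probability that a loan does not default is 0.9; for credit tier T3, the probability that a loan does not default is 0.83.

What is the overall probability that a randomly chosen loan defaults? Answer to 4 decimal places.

0.1494

P(D|T2) = 1 − 0.9 = 0.1.
P(D|T3) = 1 − 0.83 = 0.17.
P(D) = P(D|T1)·P(T1) + P(D|T2)·P(T2) + P(D|T3)·P(T3)
      = 0.15·0.19 + 0.1·0.24 + 0.17·0.57
      = 0.0285 + 0.024 + 0.0969 = 0.1494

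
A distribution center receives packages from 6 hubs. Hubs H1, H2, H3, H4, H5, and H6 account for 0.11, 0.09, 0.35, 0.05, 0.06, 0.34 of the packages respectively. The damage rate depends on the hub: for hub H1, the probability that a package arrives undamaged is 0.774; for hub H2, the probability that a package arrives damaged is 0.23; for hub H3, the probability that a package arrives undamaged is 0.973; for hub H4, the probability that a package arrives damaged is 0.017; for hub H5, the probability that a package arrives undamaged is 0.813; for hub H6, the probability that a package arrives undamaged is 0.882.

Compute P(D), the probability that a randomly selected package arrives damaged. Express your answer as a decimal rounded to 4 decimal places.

0.1072

P(D|H1) = 1 − 0.774 = 0.226.
P(D|H3) = 1 − 0.973 = 0.027.
P(D|H5) = 1 − 0.813 = 0.187.
P(D|H6) = 1 − 0.882 = 0.118.
Using total probability over the partition,
P(D) = P(D|H1)·P(H1) + P(D|H2)·P(H2) + P(D|H3)·P(H3) + P(D|H4)·P(H4) + P(D|H5)·P(H5) + P(D|H6)·P(H6)
      = 0.226·0.11 + 0.23·0.09 + 0.027·0.35 + 0.017·0.05 + 0.187·0.06 + 0.118·0.34
      = 0.02486 + 0.0207 + 0.00945 + 0.00085 + 0.01122 + 0.04012 = 0.1072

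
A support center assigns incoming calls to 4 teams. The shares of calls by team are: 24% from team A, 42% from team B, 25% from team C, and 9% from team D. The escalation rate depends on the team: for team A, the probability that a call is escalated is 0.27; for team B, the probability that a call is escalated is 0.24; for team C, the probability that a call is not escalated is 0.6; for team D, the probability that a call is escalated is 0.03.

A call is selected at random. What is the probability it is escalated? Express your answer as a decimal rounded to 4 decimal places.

0.2683

P(E|C) = 1 − 0.6 = 0.4.
P(E) = P(E|A)·P(A) + P(E|B)·P(B) + P(E|C)·P(C) + P(E|D)·P(D)
      = 0.27·0.24 + 0.24·0.42 + 0.4·0.25 + 0.03·0.09
      = 0.0648 + 0.1008 + 0.1 + 0.0027 = 0.2683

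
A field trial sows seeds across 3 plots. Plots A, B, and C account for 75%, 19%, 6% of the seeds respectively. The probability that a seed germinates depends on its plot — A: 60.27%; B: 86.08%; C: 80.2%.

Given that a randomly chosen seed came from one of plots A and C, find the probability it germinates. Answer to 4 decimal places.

P(G|S) ≈ 0.6175

Let S = {A, C}.
P(S) = 0.75 + 0.06 = 0.81.
P(G ∩ S) = 0.6027·0.75 + 0.802·0.06 = 0.452025 + 0.04812 = 0.500145.
P(G | S) = 0.500145 / 0.81 = 0.617463…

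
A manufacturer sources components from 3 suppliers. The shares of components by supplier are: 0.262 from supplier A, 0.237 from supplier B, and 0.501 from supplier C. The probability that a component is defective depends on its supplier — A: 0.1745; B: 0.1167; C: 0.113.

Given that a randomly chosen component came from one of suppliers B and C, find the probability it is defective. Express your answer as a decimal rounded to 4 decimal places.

Let S = {B, C}.
P(S) = 0.237 + 0.501 = 0.738.
P(D ∩ S) = 0.1167·0.237 + 0.113·0.501 = 0.0276579 + 0.056613 = 0.0842709.
P(D | S) = 0.0842709 / 0.738 = 0.114188…

P(D|S) ≈ 0.1142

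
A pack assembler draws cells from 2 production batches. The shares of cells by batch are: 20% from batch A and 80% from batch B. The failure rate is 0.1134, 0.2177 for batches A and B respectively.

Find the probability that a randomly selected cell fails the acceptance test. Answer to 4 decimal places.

Using total probability over the partition,
P(F) = P(F|A)·P(A) + P(F|B)·P(B)
      = 0.1134·0.2 + 0.2177·0.8
      = 0.02268 + 0.17416 = 0.19684

0.1968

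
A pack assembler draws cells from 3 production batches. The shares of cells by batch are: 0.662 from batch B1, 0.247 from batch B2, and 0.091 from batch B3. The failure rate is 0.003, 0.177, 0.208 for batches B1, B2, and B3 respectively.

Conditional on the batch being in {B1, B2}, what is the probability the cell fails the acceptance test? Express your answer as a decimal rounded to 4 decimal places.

0.0503

Let S = {B1, B2}.
P(S) = 0.662 + 0.247 = 0.909.
P(F ∩ S) = 0.003·0.662 + 0.177·0.247 = 0.001986 + 0.043719 = 0.045705.
P(F | S) = 0.045705 / 0.909 = 0.050281…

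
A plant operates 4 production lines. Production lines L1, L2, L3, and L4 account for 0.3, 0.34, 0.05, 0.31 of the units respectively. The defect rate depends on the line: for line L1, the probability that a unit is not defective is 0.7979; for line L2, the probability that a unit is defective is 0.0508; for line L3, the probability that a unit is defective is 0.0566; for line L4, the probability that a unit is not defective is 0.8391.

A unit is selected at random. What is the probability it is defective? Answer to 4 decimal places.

P(D|L1) = 1 − 0.7979 = 0.2021.
P(D|L4) = 1 − 0.8391 = 0.1609.
Using total probability over the partition,
P(D) = P(D|L1)·P(L1) + P(D|L2)·P(L2) + P(D|L3)·P(L3) + P(D|L4)·P(L4)
      = 0.2021·0.3 + 0.0508·0.34 + 0.0566·0.05 + 0.1609·0.31
      = 0.06063 + 0.017272 + 0.00283 + 0.049879 = 0.130611

0.1306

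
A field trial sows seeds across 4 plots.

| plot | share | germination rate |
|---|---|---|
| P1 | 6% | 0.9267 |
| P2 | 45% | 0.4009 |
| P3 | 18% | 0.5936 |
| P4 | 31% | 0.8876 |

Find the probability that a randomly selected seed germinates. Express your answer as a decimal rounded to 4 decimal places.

By the law of total probability,
P(G) = P(G|P1)·P(P1) + P(G|P2)·P(P2) + P(G|P3)·P(P3) + P(G|P4)·P(P4)
      = 0.9267·0.06 + 0.4009·0.45 + 0.5936·0.18 + 0.8876·0.31
      = 0.055602 + 0.180405 + 0.106848 + 0.275156 = 0.618011

P(G) ≈ 0.6180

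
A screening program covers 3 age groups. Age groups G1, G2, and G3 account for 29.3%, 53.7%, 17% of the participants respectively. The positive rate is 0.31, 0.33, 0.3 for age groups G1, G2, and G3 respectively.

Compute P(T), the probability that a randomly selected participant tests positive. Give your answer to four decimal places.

0.3190

Using total probability over the partition,
P(T) = P(T|G1)·P(G1) + P(T|G2)·P(G2) + P(T|G3)·P(G3)
      = 0.31·0.293 + 0.33·0.537 + 0.3·0.17
      = 0.09083 + 0.17721 + 0.051 = 0.31904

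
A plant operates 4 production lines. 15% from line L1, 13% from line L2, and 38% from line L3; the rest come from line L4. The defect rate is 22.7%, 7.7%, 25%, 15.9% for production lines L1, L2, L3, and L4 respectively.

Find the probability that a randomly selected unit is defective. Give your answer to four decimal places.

P(D) ≈ 0.1931

P(L4) = 1 − (0.15 + 0.13 + 0.38) = 0.34.
P(D) = P(D|L1)·P(L1) + P(D|L2)·P(L2) + P(D|L3)·P(L3) + P(D|L4)·P(L4)
      = 0.227·0.15 + 0.077·0.13 + 0.25·0.38 + 0.159·0.34
      = 0.03405 + 0.01001 + 0.095 + 0.05406 = 0.19312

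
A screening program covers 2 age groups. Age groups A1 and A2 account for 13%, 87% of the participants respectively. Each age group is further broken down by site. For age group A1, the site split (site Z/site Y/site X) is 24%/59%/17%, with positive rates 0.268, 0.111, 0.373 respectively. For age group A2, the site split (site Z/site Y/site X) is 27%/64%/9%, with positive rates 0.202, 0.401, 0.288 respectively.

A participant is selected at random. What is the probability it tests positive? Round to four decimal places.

P(T|A1) = 0.24·0.268 + 0.59·0.111 + 0.17·0.373 = 0.06432 + 0.06549 + 0.06341 = 0.19322
P(T|A2) = 0.27·0.202 + 0.64·0.401 + 0.09·0.288 = 0.05454 + 0.25664 + 0.02592 = 0.3371
By total probability over the outer partition,
P(T) = 0.13·0.19322 + 0.87·0.3371
      = 0.0251186 + 0.293277 = 0.3183956

0.3184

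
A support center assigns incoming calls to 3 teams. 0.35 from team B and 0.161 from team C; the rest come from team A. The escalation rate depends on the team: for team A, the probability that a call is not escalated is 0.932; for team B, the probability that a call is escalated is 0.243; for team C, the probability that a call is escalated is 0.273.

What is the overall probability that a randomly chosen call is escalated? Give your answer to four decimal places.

0.1623

P(A) = 1 − (0.35 + 0.161) = 0.489.
P(E|A) = 1 − 0.932 = 0.068.
P(E) = P(E|A)·P(A) + P(E|B)·P(B) + P(E|C)·P(C)
      = 0.068·0.489 + 0.243·0.35 + 0.273·0.161
      = 0.033252 + 0.08505 + 0.043953 = 0.162255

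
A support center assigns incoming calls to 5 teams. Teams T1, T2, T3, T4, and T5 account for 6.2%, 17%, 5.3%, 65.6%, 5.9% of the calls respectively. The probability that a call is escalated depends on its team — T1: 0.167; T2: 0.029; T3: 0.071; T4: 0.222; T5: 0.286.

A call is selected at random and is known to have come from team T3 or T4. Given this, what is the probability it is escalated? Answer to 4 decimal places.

Let S = {T3, T4}.
P(S) = 0.053 + 0.656 = 0.709.
P(E ∩ S) = 0.071·0.053 + 0.222·0.656 = 0.003763 + 0.145632 = 0.149395.
P(E | S) = 0.149395 / 0.709 = 0.210712…

0.2107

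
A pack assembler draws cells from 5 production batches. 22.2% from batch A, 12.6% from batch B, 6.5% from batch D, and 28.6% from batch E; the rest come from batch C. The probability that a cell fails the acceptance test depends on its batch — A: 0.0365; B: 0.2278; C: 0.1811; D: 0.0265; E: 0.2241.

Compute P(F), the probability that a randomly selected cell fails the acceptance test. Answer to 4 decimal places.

P(F) ≈ 0.1571

P(C) = 1 − (0.222 + 0.126 + 0.065 + 0.286) = 0.301.
P(F) = P(F|A)·P(A) + P(F|B)·P(B) + P(F|C)·P(C) + P(F|D)·P(D) + P(F|E)·P(E)
      = 0.0365·0.222 + 0.2278·0.126 + 0.1811·0.301 + 0.0265·0.065 + 0.2241·0.286
      = 0.008103 + 0.0287028 + 0.0545111 + 0.0017225 + 0.0640926 = 0.157132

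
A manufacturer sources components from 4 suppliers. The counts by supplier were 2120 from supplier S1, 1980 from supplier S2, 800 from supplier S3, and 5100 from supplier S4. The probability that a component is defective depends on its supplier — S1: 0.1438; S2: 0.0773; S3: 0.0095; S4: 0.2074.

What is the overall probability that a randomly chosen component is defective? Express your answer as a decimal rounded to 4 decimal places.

P(D) ≈ 0.1523

Total: 2120 + 1980 + 800 + 5100 = 10000.
P(S1) = 2120/10000 = 0.212. P(S2) = 1980/10000 = 0.198. P(S3) = 800/10000 = 0.08. P(S4) = 5100/10000 = 0.51.
By the law of total probability,
P(D) = P(D|S1)·P(S1) + P(D|S2)·P(S2) + P(D|S3)·P(S3) + P(D|S4)·P(S4)
      = 0.1438·0.212 + 0.0773·0.198 + 0.0095·0.08 + 0.2074·0.51
      = 0.0304856 + 0.0153054 + 0.00076 + 0.105774 = 0.152325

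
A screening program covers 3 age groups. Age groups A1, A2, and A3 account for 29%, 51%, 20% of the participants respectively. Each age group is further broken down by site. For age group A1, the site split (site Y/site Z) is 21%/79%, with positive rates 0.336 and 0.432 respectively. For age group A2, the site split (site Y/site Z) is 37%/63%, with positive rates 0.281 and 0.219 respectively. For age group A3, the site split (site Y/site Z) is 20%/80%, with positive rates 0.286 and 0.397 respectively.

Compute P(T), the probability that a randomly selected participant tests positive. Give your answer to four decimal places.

P(T) ≈ 0.3178

P(T|A1) = 0.21·0.336 + 0.79·0.432 = 0.07056 + 0.34128 = 0.41184
P(T|A2) = 0.37·0.281 + 0.63·0.219 = 0.10397 + 0.13797 = 0.24194
P(T|A3) = 0.2·0.286 + 0.8·0.397 = 0.0572 + 0.3176 = 0.3748
By total probability over the outer partition,
P(T) = 0.29·0.41184 + 0.51·0.24194 + 0.2·0.3748
      = 0.1194336 + 0.1233894 + 0.07496 = 0.317783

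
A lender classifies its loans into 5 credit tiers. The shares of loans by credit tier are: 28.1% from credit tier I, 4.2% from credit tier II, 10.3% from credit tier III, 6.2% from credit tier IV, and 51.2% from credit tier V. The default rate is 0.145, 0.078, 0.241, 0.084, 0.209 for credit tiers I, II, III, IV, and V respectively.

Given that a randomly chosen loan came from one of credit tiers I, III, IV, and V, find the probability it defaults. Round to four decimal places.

P(D|S) ≈ 0.1856

Let S = {I, III, IV, V}.
P(S) = 0.281 + 0.103 + 0.062 + 0.512 = 0.958.
P(D ∩ S) = 0.145·0.281 + 0.241·0.103 + 0.084·0.062 + 0.209·0.512 = 0.040745 + 0.024823 + 0.005208 + 0.107008 = 0.177784.
P(D | S) = 0.177784 / 0.958 = 0.185578…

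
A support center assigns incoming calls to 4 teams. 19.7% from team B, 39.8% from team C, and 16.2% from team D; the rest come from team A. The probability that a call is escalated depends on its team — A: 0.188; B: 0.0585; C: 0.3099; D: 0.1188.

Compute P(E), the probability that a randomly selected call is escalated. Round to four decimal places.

P(A) = 1 − (0.197 + 0.398 + 0.162) = 0.243.
P(E) = P(E|A)·P(A) + P(E|B)·P(B) + P(E|C)·P(C) + P(E|D)·P(D)
      = 0.188·0.243 + 0.0585·0.197 + 0.3099·0.398 + 0.1188·0.162
      = 0.045684 + 0.0115245 + 0.1233402 + 0.0192456 = 0.1997943

P(E) ≈ 0.1998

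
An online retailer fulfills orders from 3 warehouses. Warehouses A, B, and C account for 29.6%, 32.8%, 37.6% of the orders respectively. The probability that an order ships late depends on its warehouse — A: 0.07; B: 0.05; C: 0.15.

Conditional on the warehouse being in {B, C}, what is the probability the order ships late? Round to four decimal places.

0.1034

Let S = {B, C}.
P(S) = 0.328 + 0.376 = 0.704.
P(L ∩ S) = 0.05·0.328 + 0.15·0.376 = 0.0164 + 0.0564 = 0.0728.
P(L | S) = 0.0728 / 0.704 = 0.103409…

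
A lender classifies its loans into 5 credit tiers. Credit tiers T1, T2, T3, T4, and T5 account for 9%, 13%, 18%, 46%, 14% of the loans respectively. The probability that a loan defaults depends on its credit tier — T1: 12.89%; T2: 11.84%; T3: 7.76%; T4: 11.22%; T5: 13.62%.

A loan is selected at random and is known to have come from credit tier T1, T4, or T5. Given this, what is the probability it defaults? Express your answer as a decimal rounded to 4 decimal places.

Let S = {T1, T4, T5}.
P(S) = 0.09 + 0.46 + 0.14 = 0.69.
P(D ∩ S) = 0.1289·0.09 + 0.1122·0.46 + 0.1362·0.14 = 0.011601 + 0.051612 + 0.019068 = 0.082281.
P(D | S) = 0.082281 / 0.69 = 0.119248…

P(D|S) ≈ 0.1192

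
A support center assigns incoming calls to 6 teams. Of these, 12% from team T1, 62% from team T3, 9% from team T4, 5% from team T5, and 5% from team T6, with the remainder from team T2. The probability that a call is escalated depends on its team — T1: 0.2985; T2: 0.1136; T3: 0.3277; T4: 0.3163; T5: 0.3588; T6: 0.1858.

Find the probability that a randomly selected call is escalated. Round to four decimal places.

0.3026

P(T2) = 1 − (0.12 + 0.62 + 0.09 + 0.05 + 0.05) = 0.07.
P(E) = P(E|T1)·P(T1) + P(E|T2)·P(T2) + P(E|T3)·P(T3) + P(E|T4)·P(T4) + P(E|T5)·P(T5) + P(E|T6)·P(T6)
      = 0.2985·0.12 + 0.1136·0.07 + 0.3277·0.62 + 0.3163·0.09 + 0.3588·0.05 + 0.1858·0.05
      = 0.03582 + 0.007952 + 0.203174 + 0.028467 + 0.01794 + 0.00929 = 0.302643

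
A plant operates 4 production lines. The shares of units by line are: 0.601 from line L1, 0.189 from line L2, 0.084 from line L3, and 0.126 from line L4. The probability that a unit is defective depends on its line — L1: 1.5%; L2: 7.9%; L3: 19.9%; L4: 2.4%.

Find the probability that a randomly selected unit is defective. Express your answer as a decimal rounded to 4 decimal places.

P(D) ≈ 0.0437

P(D) = P(D|L1)·P(L1) + P(D|L2)·P(L2) + P(D|L3)·P(L3) + P(D|L4)·P(L4)
      = 0.015·0.601 + 0.079·0.189 + 0.199·0.084 + 0.024·0.126
      = 0.009015 + 0.014931 + 0.016716 + 0.003024 = 0.043686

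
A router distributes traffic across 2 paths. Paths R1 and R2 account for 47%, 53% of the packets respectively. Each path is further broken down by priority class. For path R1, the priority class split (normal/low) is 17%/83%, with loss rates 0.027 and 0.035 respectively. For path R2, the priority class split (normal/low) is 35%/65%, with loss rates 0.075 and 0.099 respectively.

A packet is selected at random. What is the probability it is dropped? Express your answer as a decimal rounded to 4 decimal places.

P(L|R1) = 0.17·0.027 + 0.83·0.035 = 0.00459 + 0.02905 = 0.03364
P(L|R2) = 0.35·0.075 + 0.65·0.099 = 0.02625 + 0.06435 = 0.0906
Then overall,
P(L) = 0.47·0.03364 + 0.53·0.0906
      = 0.0158108 + 0.048018 = 0.0638288

0.0638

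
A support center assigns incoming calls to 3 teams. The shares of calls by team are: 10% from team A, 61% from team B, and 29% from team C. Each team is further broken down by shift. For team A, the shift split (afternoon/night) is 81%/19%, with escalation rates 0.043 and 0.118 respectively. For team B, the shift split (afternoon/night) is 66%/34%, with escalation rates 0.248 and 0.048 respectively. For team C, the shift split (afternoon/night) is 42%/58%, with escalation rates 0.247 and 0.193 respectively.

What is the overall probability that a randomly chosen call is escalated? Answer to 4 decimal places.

P(E) ≈ 0.1781

P(E|A) = 0.81·0.043 + 0.19·0.118 = 0.03483 + 0.02242 = 0.05725
P(E|B) = 0.66·0.248 + 0.34·0.048 = 0.16368 + 0.01632 = 0.18
P(E|C) = 0.42·0.247 + 0.58·0.193 = 0.10374 + 0.11194 = 0.21568
By total probability over the outer partition,
P(E) = 0.1·0.05725 + 0.61·0.18 + 0.29·0.21568
      = 0.005725 + 0.1098 + 0.0625472 = 0.1780722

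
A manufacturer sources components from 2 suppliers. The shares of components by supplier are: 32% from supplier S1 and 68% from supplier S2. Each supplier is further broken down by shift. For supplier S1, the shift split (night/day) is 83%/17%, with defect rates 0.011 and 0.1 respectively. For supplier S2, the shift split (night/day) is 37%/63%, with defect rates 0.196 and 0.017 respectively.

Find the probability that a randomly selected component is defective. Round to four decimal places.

P(D) ≈ 0.0650

P(D|S1) = 0.83·0.011 + 0.17·0.1 = 0.00913 + 0.017 = 0.02613
P(D|S2) = 0.37·0.196 + 0.63·0.017 = 0.07252 + 0.01071 = 0.08323
Then overall,
P(D) = 0.32·0.02613 + 0.68·0.08323
      = 0.0083616 + 0.0565964 = 0.064958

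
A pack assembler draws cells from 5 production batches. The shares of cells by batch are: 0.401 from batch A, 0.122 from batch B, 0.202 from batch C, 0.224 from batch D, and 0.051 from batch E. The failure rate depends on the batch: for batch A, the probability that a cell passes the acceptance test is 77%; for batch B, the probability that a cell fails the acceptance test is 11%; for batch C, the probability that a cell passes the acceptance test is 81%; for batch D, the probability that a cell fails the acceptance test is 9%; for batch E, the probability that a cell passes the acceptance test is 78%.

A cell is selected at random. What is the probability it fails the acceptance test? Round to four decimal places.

P(F) ≈ 0.1754

P(F|A) = 1 − 0.77 = 0.23.
P(F|C) = 1 − 0.81 = 0.19.
P(F|E) = 1 − 0.78 = 0.22.
P(F) = P(F|A)·P(A) + P(F|B)·P(B) + P(F|C)·P(C) + P(F|D)·P(D) + P(F|E)·P(E)
      = 0.23·0.401 + 0.11·0.122 + 0.19·0.202 + 0.09·0.224 + 0.22·0.051
      = 0.09223 + 0.01342 + 0.03838 + 0.02016 + 0.01122 = 0.17541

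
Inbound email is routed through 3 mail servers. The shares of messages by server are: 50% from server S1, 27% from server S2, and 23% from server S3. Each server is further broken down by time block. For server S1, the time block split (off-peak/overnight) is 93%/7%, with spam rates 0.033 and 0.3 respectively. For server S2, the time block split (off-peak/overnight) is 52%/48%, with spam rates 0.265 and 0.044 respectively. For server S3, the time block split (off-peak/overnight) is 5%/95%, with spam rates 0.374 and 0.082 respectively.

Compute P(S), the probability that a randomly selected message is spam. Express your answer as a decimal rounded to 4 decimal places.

0.0910

P(S|S1) = 0.93·0.033 + 0.07·0.3 = 0.03069 + 0.021 = 0.05169
P(S|S2) = 0.52·0.265 + 0.48·0.044 = 0.1378 + 0.02112 = 0.15892
P(S|S3) = 0.05·0.374 + 0.95·0.082 = 0.0187 + 0.0779 = 0.0966
By total probability over the outer partition,
P(S) = 0.5·0.05169 + 0.27·0.15892 + 0.23·0.0966
      = 0.025845 + 0.0429084 + 0.022218 = 0.0909714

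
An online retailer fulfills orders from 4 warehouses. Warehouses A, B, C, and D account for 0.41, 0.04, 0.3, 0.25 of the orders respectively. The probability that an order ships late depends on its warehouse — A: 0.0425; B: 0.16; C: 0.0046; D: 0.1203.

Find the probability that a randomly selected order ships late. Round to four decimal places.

P(L) ≈ 0.0553

Summing over the partition,
P(L) = P(L|A)·P(A) + P(L|B)·P(B) + P(L|C)·P(C) + P(L|D)·P(D)
      = 0.0425·0.41 + 0.16·0.04 + 0.0046·0.3 + 0.1203·0.25
      = 0.017425 + 0.0064 + 0.00138 + 0.030075 = 0.05528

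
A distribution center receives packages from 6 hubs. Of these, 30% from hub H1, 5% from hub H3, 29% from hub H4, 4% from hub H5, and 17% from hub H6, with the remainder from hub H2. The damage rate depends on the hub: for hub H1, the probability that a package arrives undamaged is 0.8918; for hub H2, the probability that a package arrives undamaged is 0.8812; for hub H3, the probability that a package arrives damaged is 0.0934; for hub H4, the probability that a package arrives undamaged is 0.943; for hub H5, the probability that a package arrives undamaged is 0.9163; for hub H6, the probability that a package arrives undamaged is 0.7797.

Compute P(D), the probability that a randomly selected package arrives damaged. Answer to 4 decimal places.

P(H2) = 1 − (0.3 + 0.05 + 0.29 + 0.04 + 0.17) = 0.15.
P(D|H1) = 1 − 0.8918 = 0.1082.
P(D|H2) = 1 − 0.8812 = 0.1188.
P(D|H4) = 1 − 0.943 = 0.057.
P(D|H5) = 1 − 0.9163 = 0.0837.
P(D|H6) = 1 − 0.7797 = 0.2203.
P(D) = P(D|H1)·P(H1) + P(D|H2)·P(H2) + P(D|H3)·P(H3) + P(D|H4)·P(H4) + P(D|H5)·P(H5) + P(D|H6)·P(H6)
      = 0.1082·0.3 + 0.1188·0.15 + 0.0934·0.05 + 0.057·0.29 + 0.0837·0.04 + 0.2203·0.17
      = 0.03246 + 0.01782 + 0.00467 + 0.01653 + 0.003348 + 0.037451 = 0.112279

P(D) ≈ 0.1123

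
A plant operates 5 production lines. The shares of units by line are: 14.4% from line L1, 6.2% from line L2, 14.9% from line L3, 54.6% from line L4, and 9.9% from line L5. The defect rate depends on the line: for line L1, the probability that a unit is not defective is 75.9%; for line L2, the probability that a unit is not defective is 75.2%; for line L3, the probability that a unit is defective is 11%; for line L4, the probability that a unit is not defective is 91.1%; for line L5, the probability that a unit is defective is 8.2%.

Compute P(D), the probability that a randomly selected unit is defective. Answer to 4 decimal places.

P(D|L1) = 1 − 0.759 = 0.241.
P(D|L2) = 1 − 0.752 = 0.248.
P(D|L4) = 1 − 0.911 = 0.089.
Using total probability over the partition,
P(D) = P(D|L1)·P(L1) + P(D|L2)·P(L2) + P(D|L3)·P(L3) + P(D|L4)·P(L4) + P(D|L5)·P(L5)
      = 0.241·0.144 + 0.248·0.062 + 0.11·0.149 + 0.089·0.546 + 0.082·0.099
      = 0.034704 + 0.015376 + 0.01639 + 0.048594 + 0.008118 = 0.123182

0.1232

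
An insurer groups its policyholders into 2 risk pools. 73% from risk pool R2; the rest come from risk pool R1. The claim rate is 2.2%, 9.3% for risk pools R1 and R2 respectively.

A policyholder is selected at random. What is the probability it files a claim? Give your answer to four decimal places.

P(R1) = 1 − (0.73) = 0.27.
Using total probability over the partition,
P(C) = P(C|R1)·P(R1) + P(C|R2)·P(R2)
      = 0.022·0.27 + 0.093·0.73
      = 0.00594 + 0.06789 = 0.07383

0.0738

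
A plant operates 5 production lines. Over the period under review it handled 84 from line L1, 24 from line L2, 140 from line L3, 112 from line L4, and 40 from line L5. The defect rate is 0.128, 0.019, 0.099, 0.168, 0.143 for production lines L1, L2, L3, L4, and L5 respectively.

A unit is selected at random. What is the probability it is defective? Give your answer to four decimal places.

P(D) ≈ 0.1240

Total: 84 + 24 + 140 + 112 + 40 = 400.
P(L1) = 84/400 = 0.21. P(L2) = 24/400 = 0.06. P(L3) = 140/400 = 0.35. P(L4) = 112/400 = 0.28. P(L5) = 40/400 = 0.1.
By the law of total probability,
P(D) = P(D|L1)·P(L1) + P(D|L2)·P(L2) + P(D|L3)·P(L3) + P(D|L4)·P(L4) + P(D|L5)·P(L5)
      = 0.128·0.21 + 0.019·0.06 + 0.099·0.35 + 0.168·0.28 + 0.143·0.1
      = 0.02688 + 0.00114 + 0.03465 + 0.04704 + 0.0143 = 0.12401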